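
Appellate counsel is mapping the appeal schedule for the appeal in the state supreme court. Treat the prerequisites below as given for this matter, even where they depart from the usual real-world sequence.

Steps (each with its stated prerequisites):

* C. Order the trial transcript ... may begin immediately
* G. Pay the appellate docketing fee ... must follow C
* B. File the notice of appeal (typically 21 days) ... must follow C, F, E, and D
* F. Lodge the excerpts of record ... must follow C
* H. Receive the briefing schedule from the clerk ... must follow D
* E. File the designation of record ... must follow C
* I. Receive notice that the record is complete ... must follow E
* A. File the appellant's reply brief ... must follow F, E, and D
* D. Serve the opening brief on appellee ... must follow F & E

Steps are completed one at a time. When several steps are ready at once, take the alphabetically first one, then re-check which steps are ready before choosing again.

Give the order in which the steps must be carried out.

C has no prerequisites → C first.
Now E, F and G have their prerequisites met. E has the earlier label, so E next.
Ready: F, G and I. F has the earlier label → F.
D, G and I are all available; D has the earlier label → D.
Ready: A, B, G, H and I. A has the earlier label → A.
B, G, H and I are all available; B has the earlier label → B.
Ready: G, H and I. G has the earlier label → G.
H and I are both available; H has the earlier label → H.
I is the only step now ready → I.

C, E, F, D, A, B, G, H, I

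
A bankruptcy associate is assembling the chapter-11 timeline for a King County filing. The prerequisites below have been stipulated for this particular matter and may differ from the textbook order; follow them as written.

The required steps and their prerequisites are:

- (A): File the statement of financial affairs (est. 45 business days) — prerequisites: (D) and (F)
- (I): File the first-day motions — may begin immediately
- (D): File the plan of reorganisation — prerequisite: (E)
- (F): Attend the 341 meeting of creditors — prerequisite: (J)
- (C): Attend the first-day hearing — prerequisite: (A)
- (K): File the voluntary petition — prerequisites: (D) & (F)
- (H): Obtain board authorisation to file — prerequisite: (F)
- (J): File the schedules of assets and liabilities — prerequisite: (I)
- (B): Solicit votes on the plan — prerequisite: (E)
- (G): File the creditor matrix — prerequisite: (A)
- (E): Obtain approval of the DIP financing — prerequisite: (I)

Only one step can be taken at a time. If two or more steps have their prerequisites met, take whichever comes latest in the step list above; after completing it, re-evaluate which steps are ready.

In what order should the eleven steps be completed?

Only (I) has no prerequisites, so it is first.
(E) and (J) are both available; (E) is listed later → (E).
(B) and (D) now also ready, so the ready set is {(B), (J), (D)}; (B) is listed later → (B).
Ready: (J) and (D). (J) is listed later → (J).
(F) now also ready, so the ready set is {(F), (D)}; (F) is listed later → (F).
Now (H) and (D) have their prerequisites met. (H) is listed later, so (H) next.
(D) needed (E), now all done → (D).
Now (K) and (A) have their prerequisites met. (K) is listed later, so (K) next.
(A) is the only step now ready → (A).
Now (G) and (C) have their prerequisites met. (G) is listed later, so (G) next.
Next only (C) has its prerequisites met → (C).

(I), (E), (B), (J), (F), (H), (D), (K), (A), (G), (C)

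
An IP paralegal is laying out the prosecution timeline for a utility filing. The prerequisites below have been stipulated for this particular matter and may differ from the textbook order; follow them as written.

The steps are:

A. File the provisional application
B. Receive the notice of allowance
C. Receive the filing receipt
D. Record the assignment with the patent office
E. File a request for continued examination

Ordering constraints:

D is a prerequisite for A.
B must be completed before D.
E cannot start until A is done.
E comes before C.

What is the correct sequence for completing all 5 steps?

Only B has no prerequisites, so it is first.
That leaves D as the only ready step → D.
A needed D, now all done → A.
E is the only step now ready → E.
That leaves C as the only ready step → C.

B D A E C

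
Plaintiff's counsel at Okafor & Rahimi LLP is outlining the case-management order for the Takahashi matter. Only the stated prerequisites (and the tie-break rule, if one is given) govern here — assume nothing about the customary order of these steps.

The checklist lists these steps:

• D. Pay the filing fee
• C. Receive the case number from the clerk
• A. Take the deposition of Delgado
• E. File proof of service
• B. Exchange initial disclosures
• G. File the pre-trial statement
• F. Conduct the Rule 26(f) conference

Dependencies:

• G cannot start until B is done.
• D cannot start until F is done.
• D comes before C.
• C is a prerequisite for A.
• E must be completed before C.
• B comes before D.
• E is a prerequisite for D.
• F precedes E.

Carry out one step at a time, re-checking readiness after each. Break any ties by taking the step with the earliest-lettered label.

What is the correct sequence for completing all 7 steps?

B, F, E, D, C, A, G

B and F have no prerequisites; B has the earlier label, so B is first.
G now also ready, so the ready set is {F, G}; F has the earlier label → F.
E now also ready, so the ready set is {E, G}; E has the earlier label → E.
D now also ready, so the ready set is {D, G}; D has the earlier label → D.
Now C and G have their prerequisites met. C has the earlier label, so C next.
Ready: A and G. A has the earlier label → A.
G needed B, now all done → G.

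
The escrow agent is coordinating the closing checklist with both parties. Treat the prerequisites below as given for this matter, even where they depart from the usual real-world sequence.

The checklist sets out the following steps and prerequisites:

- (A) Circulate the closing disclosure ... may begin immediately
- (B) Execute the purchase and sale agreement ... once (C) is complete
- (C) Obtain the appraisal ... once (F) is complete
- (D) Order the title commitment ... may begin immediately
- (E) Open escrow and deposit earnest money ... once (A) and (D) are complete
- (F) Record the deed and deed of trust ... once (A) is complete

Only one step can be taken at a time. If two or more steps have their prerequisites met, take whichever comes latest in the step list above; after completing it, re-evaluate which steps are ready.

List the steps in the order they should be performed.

Nothing is required for (D) and (A). (D) is listed later → (D) first.
That leaves (A) as the only ready step → (A).
(F) and (E) are both available; (F) is listed later → (F).
(E) and (C) are both available; (E) is listed later → (E).
Next only (C) has its prerequisites met → (C).
That leaves (B) as the only ready step → (B).

(D), (A), (F), (E), (C), (B)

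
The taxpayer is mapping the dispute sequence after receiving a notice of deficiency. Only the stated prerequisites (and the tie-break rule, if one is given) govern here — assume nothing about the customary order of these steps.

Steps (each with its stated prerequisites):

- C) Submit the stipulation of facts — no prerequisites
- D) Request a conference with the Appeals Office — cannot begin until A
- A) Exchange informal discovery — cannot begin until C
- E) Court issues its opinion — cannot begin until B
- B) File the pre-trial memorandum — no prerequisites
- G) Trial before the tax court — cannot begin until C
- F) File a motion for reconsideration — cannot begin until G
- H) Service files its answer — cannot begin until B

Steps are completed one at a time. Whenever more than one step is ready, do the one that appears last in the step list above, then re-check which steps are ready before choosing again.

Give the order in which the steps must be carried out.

B, H, E, C, G, F, A, D

Nothing is required for B and C. B is listed later → B first.
Ready: H, E and C. H is listed later → H.
Ready: E and C. E is listed later → E.
That leaves C as the only ready step → C.
Now G and A have their prerequisites met. G is listed later, so G next.
Now F and A have their prerequisites met. F is listed later, so F next.
A needed C, now all done → A.
Next only D has its prerequisites met → D.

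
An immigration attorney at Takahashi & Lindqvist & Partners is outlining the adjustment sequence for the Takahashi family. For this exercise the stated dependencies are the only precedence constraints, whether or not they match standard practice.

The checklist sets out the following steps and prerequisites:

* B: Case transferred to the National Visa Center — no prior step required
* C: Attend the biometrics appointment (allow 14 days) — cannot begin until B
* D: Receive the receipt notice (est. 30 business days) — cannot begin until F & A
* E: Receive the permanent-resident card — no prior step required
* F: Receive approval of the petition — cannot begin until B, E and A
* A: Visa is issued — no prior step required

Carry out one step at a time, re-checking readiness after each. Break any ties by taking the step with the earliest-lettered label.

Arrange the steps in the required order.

A, B, C, E, F, D

Nothing is required for A, B and E. A has the earlier label → A first.
B and E are both available; B has the earlier label → B.
Now C and E have their prerequisites met. C has the earlier label, so C next.
E is the only step now ready → E.
F needed A, B and E, now all done → F.
D is the only step now ready → D.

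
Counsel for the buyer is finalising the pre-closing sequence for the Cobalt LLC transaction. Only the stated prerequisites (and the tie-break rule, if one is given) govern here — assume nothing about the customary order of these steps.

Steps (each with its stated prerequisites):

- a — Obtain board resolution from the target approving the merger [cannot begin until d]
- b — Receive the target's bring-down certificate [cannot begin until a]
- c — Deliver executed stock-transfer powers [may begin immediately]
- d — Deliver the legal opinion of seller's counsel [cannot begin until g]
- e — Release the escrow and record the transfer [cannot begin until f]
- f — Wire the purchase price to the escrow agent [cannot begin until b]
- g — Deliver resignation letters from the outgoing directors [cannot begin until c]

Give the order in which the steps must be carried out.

c g d a b f e

c is the only step with nothing outstanding, so it goes first.
g needed c, now all done → g.
d needed g, now all done → d.
a is the only step now ready → a.
b is the only step now ready → b.
f is the only step now ready → f.
e is the only step now ready → e.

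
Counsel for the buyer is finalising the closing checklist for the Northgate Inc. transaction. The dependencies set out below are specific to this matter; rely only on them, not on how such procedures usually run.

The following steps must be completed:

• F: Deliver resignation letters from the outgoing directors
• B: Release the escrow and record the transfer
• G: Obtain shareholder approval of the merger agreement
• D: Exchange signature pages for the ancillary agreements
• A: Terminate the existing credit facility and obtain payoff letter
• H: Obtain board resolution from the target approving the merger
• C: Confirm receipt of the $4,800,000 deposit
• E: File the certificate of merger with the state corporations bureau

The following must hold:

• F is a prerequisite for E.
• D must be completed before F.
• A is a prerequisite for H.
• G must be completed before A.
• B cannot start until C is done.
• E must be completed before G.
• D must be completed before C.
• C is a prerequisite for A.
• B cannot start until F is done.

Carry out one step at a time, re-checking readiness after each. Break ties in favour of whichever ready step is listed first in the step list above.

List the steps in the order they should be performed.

D is the only step with nothing outstanding, so it goes first.
Ready: F and C. F is listed earlier → F.
C and E are both available; C is listed earlier → C.
Now B and E have their prerequisites met. B is listed earlier, so B next.
E needed F, now all done → E.
That leaves G as the only ready step → G.
Next only A has its prerequisites met → A.
H needed A, now all done → H.

D F C B E G A H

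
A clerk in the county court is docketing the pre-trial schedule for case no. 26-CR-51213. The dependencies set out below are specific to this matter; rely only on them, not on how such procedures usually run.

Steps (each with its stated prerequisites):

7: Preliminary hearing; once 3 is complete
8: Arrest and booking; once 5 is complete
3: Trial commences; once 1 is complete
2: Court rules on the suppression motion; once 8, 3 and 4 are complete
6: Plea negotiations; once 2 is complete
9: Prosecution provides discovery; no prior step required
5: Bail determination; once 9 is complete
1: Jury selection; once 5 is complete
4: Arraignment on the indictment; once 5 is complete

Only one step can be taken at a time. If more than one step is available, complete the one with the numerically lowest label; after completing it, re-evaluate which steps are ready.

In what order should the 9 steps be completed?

Only 9 has no prerequisites, so it is first.
5 needed 9, now all done → 5.
1, 4 and 8 are all available; 1 has the earlier label → 1.
Ready: 3, 4 and 8. 3 has the earlier label → 3.
7 now also ready, so the ready set is {4, 7, 8}; 4 has the earlier label → 4.
Ready: 7 and 8. 7 has the earlier label → 7.
8 needed 5, now all done → 8.
2 is the only step now ready → 2.
6 is the only step now ready → 6.

9 → 5 → 1 → 3 → 4 → 7 → 8 → 2 → 6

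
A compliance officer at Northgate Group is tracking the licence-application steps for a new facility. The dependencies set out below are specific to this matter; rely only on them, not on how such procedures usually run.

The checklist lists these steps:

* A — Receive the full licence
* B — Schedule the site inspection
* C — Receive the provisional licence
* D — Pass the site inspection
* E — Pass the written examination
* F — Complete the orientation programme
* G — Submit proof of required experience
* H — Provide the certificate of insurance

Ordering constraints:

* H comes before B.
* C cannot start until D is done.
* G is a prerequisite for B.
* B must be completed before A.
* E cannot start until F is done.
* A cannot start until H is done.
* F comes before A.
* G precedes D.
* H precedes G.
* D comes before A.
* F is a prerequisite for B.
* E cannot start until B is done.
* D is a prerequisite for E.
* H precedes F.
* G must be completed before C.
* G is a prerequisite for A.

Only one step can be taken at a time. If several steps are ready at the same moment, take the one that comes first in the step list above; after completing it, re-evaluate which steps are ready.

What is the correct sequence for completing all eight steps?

H has no prerequisites → H first.
F and G are both available; F is listed earlier → F.
G needed H, now all done → G.
B and D are both available; B is listed earlier → B.
D needed G, now all done → D.
Now A, C and E have their prerequisites met. A is listed earlier, so A next.
C and E are both available; C is listed earlier → C.
E is the only step now ready → E.

H F G B D A C E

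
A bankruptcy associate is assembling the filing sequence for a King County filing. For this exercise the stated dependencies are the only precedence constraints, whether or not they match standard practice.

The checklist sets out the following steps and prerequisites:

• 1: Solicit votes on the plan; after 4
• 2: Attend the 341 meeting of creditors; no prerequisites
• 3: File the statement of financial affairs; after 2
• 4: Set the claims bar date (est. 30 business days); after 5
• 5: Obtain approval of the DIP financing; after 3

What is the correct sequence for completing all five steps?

2 3 5 4 1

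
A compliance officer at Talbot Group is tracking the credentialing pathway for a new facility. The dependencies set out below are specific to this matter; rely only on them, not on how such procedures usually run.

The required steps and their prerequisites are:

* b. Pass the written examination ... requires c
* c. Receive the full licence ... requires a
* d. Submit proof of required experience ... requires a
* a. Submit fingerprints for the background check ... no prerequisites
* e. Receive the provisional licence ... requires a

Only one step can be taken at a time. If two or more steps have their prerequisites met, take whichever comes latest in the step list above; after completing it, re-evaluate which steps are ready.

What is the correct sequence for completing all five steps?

a → e → d → c → b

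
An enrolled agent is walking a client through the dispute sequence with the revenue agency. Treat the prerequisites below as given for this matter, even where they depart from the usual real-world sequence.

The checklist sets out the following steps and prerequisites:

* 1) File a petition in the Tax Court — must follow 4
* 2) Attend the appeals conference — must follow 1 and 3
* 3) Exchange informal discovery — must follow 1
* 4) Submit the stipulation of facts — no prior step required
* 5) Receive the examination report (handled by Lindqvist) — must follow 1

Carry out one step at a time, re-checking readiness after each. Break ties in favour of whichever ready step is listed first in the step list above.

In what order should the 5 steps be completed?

4, 1, 3, 2, 5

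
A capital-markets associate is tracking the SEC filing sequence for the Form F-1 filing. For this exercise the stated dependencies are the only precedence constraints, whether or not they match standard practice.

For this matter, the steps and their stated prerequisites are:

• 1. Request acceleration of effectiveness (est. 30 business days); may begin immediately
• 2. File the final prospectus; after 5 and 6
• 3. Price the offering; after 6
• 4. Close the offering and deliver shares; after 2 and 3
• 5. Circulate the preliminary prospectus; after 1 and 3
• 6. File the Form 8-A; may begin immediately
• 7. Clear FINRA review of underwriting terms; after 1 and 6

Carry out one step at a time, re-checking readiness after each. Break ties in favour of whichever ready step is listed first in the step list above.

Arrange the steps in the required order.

1 and 6 have no prerequisites; 1 is listed earlier, so 1 is first.
6 is the only step now ready → 6.
Ready: 3 and 7. 3 is listed earlier → 3.
5 now also ready, so the ready set is {5, 7}; 5 is listed earlier → 5.
Now 2 and 7 have their prerequisites met. 2 is listed earlier, so 2 next.
Ready: 4 and 7. 4 is listed earlier → 4.
That leaves 7 as the only ready step → 7.

1, 6, 3, 5, 2, 4, 7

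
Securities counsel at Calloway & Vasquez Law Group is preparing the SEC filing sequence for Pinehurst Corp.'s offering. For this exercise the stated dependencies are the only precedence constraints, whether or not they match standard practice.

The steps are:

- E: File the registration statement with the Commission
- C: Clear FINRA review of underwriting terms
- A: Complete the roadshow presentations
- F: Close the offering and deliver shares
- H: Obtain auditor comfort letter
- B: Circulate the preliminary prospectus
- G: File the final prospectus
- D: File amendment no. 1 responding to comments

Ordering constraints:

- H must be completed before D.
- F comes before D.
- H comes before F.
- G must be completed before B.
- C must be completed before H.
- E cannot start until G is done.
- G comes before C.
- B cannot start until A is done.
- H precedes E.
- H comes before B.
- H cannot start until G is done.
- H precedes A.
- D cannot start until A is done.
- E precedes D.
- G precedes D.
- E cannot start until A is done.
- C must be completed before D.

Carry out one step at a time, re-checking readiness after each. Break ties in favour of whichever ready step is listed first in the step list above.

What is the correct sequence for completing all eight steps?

G, C, H, A, E, F, B, D

G is the only step with nothing outstanding, so it goes first.
C needed G, now all done → C.
H needed C and G, now all done → H.
A and F are both available; A is listed earlier → A.
Now E, F and B have their prerequisites met. E is listed earlier, so E next.
F and B are both available; F is listed earlier → F.
D now also ready, so the ready set is {B, D}; B is listed earlier → B.
Next only D has its prerequisites met → D.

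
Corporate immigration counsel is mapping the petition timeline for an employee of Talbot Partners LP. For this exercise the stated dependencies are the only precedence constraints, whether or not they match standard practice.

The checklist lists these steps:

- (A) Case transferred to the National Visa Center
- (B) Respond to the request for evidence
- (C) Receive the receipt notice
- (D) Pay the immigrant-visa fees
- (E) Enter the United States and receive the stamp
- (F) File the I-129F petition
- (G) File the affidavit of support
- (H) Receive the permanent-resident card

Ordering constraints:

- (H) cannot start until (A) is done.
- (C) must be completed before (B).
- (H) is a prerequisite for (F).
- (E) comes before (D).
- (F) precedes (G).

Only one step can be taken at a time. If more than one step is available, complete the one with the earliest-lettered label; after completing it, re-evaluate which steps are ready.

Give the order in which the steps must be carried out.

(A) (C) (B) (E) (D) (H) (F) (G)

(A), (C) and (E) have no prerequisites; (A) has the earlier label, so (A) is first.
Ready: (C), (E) and (H). (C) has the earlier label → (C).
(B) now also ready, so the ready set is {(B), (E), (H)}; (B) has the earlier label → (B).
(E) and (H) are both available; (E) has the earlier label → (E).
Now (D) and (H) have their prerequisites met. (D) has the earlier label, so (D) next.
(H) is the only step now ready → (H).
That leaves (F) as the only ready step → (F).
That leaves (G) as the only ready step → (G).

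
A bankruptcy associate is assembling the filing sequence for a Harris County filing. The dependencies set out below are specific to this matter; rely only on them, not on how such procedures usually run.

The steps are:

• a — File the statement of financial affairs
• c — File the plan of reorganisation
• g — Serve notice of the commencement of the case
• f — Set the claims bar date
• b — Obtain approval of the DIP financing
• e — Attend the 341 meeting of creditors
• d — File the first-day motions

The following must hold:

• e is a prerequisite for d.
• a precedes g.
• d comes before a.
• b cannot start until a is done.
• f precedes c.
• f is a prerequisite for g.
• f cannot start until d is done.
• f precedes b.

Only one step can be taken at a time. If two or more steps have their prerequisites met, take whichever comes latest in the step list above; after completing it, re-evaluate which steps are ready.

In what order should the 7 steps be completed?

Only e has no prerequisites, so it is first.
That leaves d as the only ready step → d.
Now f and a have their prerequisites met. f is listed later, so f next.
c now also ready, so the ready set is {c, a}; c is listed later → c.
Next only a has its prerequisites met → a.
Ready: b and g. b is listed later → b.
g is the only step now ready → g.

e, d, f, c, a, b, g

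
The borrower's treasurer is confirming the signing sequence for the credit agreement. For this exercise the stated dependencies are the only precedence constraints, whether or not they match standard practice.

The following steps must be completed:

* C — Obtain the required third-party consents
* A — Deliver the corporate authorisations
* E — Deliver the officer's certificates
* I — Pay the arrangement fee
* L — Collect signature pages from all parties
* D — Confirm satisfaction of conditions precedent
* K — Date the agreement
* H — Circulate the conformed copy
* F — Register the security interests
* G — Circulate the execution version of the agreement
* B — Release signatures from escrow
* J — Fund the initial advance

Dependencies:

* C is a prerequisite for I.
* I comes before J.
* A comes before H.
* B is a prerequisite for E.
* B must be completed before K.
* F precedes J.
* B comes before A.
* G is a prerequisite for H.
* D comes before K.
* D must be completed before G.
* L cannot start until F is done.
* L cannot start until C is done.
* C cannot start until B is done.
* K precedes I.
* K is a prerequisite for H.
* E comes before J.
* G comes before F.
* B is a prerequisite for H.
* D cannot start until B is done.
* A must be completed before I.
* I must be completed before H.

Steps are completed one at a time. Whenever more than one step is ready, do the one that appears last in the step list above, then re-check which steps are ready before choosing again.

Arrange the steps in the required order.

Only B has no prerequisites, so it is first.
Ready: D, E, A and C. D is listed later → D.
Now G, K, E, A and C have their prerequisites met. G is listed later, so G next.
Now F, K, E, A and C have their prerequisites met. F is listed later, so F next.
Now K, E, A and C have their prerequisites met. K is listed later, so K next.
E, A and C are all available; E is listed later → E.
A and C are both available; A is listed later → A.
C needed B, now all done → C.
L and I are both available; L is listed later → L.
I is the only step now ready → I.
Ready: J and H. J is listed later → J.
Next only H has its prerequisites met → H.

B, D, G, F, K, E, A, C, L, I, J, H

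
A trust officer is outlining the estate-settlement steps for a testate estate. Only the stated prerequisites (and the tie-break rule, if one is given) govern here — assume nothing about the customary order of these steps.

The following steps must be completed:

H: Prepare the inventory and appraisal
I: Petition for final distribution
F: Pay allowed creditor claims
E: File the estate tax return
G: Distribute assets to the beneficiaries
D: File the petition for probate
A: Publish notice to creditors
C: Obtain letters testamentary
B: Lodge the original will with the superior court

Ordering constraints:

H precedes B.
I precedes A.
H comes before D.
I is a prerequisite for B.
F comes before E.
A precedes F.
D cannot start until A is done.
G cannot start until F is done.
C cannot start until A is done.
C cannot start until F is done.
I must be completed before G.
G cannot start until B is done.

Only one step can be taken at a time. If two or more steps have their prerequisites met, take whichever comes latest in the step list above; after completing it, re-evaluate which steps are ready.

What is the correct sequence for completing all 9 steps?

I A F C E H B D G

I and H have no prerequisites; I is listed later, so I is first.
A now also ready, so the ready set is {A, H}; A is listed later → A.
Ready: F and H. F is listed later → F.
C, E and H are all available; C is listed later → C.
E and H are both available; E is listed later → E.
That leaves H as the only ready step → H.
Ready: B and D. B is listed later → B.
G now also ready, so the ready set is {D, G}; D is listed later → D.
That leaves G as the only ready step → G.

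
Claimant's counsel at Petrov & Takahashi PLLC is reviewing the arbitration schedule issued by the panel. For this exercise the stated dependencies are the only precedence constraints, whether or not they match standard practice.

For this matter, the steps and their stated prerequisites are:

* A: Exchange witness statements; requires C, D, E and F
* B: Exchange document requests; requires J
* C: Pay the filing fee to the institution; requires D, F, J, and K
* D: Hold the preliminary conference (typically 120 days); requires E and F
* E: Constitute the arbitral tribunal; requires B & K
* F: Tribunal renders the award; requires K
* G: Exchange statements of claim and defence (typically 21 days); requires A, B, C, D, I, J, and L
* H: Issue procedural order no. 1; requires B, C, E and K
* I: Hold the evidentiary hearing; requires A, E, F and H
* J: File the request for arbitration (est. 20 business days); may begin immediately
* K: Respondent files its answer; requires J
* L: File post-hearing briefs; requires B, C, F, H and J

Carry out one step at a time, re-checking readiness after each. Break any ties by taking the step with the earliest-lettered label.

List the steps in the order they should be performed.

J is the only step with nothing outstanding, so it goes first.
B and K are both available; B has the earlier label → B.
Next only K has its prerequisites met → K.
Now E and F have their prerequisites met. E has the earlier label, so E next.
F is the only step now ready → F.
D needed E and F, now all done → D.
That leaves C as the only ready step → C.
Now A and H have their prerequisites met. A has the earlier label, so A next.
H is the only step now ready → H.
Now I and L have their prerequisites met. I has the earlier label, so I next.
L is the only step now ready → L.
G is the only step now ready → G.

J, B, K, E, F, D, C, A, H, I, L, G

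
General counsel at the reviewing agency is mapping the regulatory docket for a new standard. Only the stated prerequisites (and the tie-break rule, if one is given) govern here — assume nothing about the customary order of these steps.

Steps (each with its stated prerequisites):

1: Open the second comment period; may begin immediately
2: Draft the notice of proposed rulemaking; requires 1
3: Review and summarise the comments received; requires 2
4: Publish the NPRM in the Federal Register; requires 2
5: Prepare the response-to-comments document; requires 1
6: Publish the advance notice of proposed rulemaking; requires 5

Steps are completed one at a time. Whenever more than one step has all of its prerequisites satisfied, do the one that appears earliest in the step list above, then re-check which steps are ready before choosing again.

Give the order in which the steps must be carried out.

1 is the only step with nothing outstanding, so it goes first.
2 and 5 are both available; 2 is listed earlier → 2.
3 and 4 now also ready, so the ready set is {3, 4, 5}; 3 is listed earlier → 3.
4 and 5 are both available; 4 is listed earlier → 4.
5 needed 1, now all done → 5.
6 needed 5, now all done → 6.

1 → 2 → 3 → 4 → 5 → 6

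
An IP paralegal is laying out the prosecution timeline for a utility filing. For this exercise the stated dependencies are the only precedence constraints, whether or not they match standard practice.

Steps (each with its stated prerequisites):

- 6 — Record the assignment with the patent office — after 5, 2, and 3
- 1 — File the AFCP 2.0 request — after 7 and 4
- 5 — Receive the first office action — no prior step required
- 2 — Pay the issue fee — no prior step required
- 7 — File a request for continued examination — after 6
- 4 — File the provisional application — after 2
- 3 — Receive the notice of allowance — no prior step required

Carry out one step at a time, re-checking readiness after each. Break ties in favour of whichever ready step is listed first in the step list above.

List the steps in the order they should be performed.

5, 2 and 3 have no prerequisites; 5 is listed earlier, so 5 is first.
Now 2 and 3 have their prerequisites met. 2 is listed earlier, so 2 next.
4 and 3 are both available; 4 is listed earlier → 4.
Next only 3 has its prerequisites met → 3.
That leaves 6 as the only ready step → 6.
7 needed 6, now all done → 7.
That leaves 1 as the only ready step → 1.

5, 2, 4, 3, 6, 7, 1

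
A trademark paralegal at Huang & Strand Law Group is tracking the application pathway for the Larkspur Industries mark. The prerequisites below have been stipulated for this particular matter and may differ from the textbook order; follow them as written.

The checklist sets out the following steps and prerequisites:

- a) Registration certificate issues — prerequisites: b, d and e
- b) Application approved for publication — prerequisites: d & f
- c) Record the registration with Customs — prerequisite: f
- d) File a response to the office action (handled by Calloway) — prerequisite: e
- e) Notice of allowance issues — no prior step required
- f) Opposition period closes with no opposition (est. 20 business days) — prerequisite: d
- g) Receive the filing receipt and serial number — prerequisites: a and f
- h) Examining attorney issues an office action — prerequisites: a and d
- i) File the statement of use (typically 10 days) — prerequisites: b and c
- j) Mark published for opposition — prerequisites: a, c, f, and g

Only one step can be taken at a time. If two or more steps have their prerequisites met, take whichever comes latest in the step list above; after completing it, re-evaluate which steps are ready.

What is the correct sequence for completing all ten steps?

e → d → f → c → b → i → a → h → g → j

Only e has no prerequisites, so it is first.
d is the only step now ready → d.
Next only f has its prerequisites met → f.
c and b are both available; c is listed later → c.
b needed f and d, now all done → b.
Ready: i and a. i is listed later → i.
That leaves a as the only ready step → a.
h and g are both available; h is listed later → h.
g needed f and a, now all done → g.
j needed g, f, c and a, now all done → j.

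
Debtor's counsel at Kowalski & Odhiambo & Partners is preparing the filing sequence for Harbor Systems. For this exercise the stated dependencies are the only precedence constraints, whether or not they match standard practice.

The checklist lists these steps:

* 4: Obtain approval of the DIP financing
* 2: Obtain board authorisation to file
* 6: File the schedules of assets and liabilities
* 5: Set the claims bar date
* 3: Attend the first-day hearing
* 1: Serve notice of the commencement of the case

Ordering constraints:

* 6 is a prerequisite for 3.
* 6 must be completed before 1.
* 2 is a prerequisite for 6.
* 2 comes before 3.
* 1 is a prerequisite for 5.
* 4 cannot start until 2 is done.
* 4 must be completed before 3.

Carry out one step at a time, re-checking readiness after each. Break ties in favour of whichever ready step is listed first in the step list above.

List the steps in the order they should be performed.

2 has no prerequisites → 2 first.
Now 4 and 6 have their prerequisites met. 4 is listed earlier, so 4 next.
6 is the only step now ready → 6.
Ready: 3 and 1. 3 is listed earlier → 3.
1 needed 6, now all done → 1.
5 needed 1, now all done → 5.

2 4 6 3 1 5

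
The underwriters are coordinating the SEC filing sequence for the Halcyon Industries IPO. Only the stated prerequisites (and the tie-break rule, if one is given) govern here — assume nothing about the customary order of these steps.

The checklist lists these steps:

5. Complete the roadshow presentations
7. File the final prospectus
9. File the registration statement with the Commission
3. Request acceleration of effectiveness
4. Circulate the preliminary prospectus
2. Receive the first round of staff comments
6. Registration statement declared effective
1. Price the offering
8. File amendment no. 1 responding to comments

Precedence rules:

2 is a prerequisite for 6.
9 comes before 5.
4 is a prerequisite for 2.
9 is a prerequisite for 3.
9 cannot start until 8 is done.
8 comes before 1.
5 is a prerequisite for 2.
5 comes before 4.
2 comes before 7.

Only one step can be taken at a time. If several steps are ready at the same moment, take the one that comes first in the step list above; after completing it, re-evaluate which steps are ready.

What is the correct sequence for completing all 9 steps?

8 9 5 3 4 2 7 6 1

8 has no prerequisites → 8 first.
9 and 1 are both available; 9 is listed earlier → 9.
Now 5, 3 and 1 have their prerequisites met. 5 is listed earlier, so 5 next.
4 now also ready, so the ready set is {3, 4, 1}; 3 is listed earlier → 3.
Ready: 4 and 1. 4 is listed earlier → 4.
Ready: 2 and 1. 2 is listed earlier → 2.
Now 7, 6 and 1 have their prerequisites met. 7 is listed earlier, so 7 next.
6 and 1 are both available; 6 is listed earlier → 6.
1 needed 8, now all done → 1.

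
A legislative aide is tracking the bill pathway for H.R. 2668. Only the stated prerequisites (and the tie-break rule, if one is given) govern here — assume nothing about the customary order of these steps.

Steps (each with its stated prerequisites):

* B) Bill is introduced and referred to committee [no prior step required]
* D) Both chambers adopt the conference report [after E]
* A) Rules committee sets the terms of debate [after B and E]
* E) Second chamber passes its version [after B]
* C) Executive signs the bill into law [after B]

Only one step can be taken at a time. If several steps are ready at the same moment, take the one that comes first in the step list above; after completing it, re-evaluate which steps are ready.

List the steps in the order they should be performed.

B E D A C

B has no prerequisites → B first.
Now E and C have their prerequisites met. E is listed earlier, so E next.
Now D, A and C have their prerequisites met. D is listed earlier, so D next.
Ready: A and C. A is listed earlier → A.
That leaves C as the only ready step → C.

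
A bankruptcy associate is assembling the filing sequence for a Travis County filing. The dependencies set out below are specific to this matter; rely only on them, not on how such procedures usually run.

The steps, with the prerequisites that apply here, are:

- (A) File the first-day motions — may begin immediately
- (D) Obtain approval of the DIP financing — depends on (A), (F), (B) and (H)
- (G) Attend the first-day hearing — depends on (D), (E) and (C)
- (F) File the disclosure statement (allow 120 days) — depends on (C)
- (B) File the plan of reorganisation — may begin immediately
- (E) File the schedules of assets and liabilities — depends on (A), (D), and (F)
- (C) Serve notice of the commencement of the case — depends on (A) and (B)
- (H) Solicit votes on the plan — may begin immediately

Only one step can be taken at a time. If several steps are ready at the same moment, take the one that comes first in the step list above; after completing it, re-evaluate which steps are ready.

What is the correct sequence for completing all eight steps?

Nothing is required for (A), (B) and (H). (A) is listed earlier → (A) first.
Ready: (B) and (H). (B) is listed earlier → (B).
(C) and (H) are both available; (C) is listed earlier → (C).
Now (F) and (H) have their prerequisites met. (F) is listed earlier, so (F) next.
Next only (H) has its prerequisites met → (H).
(D) needed (A), (F), (B) and (H), now all done → (D).
(E) is the only step now ready → (E).
(G) needed (D), (E) and (C), now all done → (G).

(A) → (B) → (C) → (F) → (H) → (D) → (E) → (G)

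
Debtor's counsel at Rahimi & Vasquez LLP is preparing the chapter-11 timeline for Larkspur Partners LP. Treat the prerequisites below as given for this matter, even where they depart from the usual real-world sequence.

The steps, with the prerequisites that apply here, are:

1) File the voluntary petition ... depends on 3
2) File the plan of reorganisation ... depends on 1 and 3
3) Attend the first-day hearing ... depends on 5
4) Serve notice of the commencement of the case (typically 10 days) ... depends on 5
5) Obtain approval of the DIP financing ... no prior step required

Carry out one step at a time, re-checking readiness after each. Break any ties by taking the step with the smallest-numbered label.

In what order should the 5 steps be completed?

5 3 1 2 4

5 has no prerequisites → 5 first.
Ready: 3 and 4. 3 has the earlier label → 3.
Ready: 1 and 4. 1 has the earlier label → 1.
Ready: 2 and 4. 2 has the earlier label → 2.
4 is the only step now ready → 4.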